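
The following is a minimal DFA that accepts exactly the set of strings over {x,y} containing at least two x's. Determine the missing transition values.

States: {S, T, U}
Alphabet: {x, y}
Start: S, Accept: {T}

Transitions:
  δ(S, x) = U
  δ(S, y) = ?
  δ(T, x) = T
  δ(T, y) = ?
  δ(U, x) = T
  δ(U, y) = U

From the language and accept set, identify what each state tracks — S: zero x's seen; T: ≥ two x's seen; U: one x seen.
Each missing δ(q, a) is the state matching the new tracked value after reading a.
δ(S, y) = S; δ(T, y) = T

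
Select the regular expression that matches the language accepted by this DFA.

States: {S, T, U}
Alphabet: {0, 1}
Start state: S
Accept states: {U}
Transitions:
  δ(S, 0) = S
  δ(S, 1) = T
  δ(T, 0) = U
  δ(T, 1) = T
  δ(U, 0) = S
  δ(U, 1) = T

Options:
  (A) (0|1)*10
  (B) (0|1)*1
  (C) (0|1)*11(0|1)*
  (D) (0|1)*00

Check each option against the DFA on short strings; one disagreement eliminates an option:
  (A) (0|1)*10: agrees with the DFA on every string of length ≤ 6
  (B) (0|1)*1: on '1' the DFA goes S → T and rejects (T ∉ Accept), but the regex matches it → eliminate
  (C) (0|1)*11(0|1)*: on '10' the DFA goes S → T → U and accepts (U ∈ Accept), but the regex does not match it → eliminate
  (D) (0|1)*00: on '00' the DFA goes S → S → S and rejects (S ∉ Accept), but the regex matches it → eliminate
Only (A) is consistent with the DFA.
(A) (0|1)*10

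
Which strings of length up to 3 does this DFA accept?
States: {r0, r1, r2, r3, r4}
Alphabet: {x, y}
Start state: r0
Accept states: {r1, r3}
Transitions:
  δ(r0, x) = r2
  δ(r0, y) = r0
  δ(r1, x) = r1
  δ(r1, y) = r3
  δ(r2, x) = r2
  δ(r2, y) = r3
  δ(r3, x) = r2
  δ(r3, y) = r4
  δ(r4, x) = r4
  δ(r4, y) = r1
xy, xxy, yxy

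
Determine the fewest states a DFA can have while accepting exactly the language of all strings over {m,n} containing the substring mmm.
By Myhill–Nerode, count the distinguishable equivalence classes: 4 classes — one per longest suffix of the input that is a prefix of 'mmm' (lengths 0 through 2), plus an absorbing 'already seen mmm' class.
4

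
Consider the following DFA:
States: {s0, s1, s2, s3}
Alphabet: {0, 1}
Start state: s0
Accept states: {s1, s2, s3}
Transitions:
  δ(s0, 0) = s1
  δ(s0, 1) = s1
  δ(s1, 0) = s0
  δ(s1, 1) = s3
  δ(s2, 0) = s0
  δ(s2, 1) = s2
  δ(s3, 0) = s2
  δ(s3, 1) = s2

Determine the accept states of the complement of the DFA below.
Complement accept states = All states \ Original accept states
= {s0, s1, s2, s3} \ {s1, s2, s3}
{s0}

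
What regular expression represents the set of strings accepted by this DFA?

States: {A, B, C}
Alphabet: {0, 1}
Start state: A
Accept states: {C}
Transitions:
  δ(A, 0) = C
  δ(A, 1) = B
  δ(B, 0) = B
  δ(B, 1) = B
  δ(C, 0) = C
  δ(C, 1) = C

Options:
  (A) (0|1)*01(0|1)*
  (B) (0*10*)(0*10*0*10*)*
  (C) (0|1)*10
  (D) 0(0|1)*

Check each option against the DFA on short strings; one disagreement eliminates an option:
  (A) (0|1)*01(0|1)*: on '0' the DFA goes A → C and accepts (C ∈ Accept), but the regex does not match it → eliminate
  (B) (0*10*)(0*10*0*10*)*: on '0' the DFA goes A → C and accepts (C ∈ Accept), but the regex does not match it → eliminate
  (C) (0|1)*10: on '0' the DFA goes A → C and accepts (C ∈ Accept), but the regex does not match it → eliminate
  (D) 0(0|1)*: agrees with the DFA on every string of length ≤ 6
Only (D) is consistent with the DFA.
(D) 0(0|1)*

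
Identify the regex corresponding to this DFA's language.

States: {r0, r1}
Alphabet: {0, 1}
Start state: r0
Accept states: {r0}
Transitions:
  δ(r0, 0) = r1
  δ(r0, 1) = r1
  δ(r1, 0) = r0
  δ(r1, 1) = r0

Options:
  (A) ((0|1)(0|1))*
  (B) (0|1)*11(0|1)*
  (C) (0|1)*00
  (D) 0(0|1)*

Check each option against the DFA on short strings; one disagreement eliminates an option:
  (A) ((0|1)(0|1))*: agrees with the DFA on every string of length ≤ 6
  (B) (0|1)*11(0|1)*: on ε the DFA stays in r0 and accepts (r0 ∈ Accept), but the regex does not match it → eliminate
  (C) (0|1)*00: on ε the DFA stays in r0 and accepts (r0 ∈ Accept), but the regex does not match it → eliminate
  (D) 0(0|1)*: on ε the DFA stays in r0 and accepts (r0 ∈ Accept), but the regex does not match it → eliminate
Only (A) is consistent with the DFA.
(A) ((0|1)(0|1))*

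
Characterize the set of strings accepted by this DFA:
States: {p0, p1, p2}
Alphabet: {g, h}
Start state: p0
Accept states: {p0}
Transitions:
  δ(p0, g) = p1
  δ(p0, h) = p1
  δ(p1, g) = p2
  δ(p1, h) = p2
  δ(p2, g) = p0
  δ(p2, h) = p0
Testing a few strings:
  'hhh' → accept
  'gh' → reject
  'hhg' → accept
  'g' → reject
State roles: p0=length ≡ 0 (mod 3); p1=length ≡ 1 (mod 3); p2=length ≡ 2 (mod 3)
All strings over {g,h} whose length is a multiple of 3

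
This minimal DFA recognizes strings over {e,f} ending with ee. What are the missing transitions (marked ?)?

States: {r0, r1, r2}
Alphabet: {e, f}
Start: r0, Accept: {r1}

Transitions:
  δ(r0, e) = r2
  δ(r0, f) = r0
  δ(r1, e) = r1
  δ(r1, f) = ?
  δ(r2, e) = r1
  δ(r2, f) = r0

From the language and accept set, identify what each state tracks — r0: last symbol not e; r1: two trailing e's; r2: one trailing e.
Each missing δ(q, a) is the state matching the new tracked value after reading a.
δ(r1, f) = r0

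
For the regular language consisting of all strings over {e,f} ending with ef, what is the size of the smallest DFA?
By Myhill–Nerode, count the distinguishable equivalence classes: 3 classes — one per longest suffix of the input that is a prefix of 'ef' (lengths 0 through 2); only the length-2 class is accepting.
3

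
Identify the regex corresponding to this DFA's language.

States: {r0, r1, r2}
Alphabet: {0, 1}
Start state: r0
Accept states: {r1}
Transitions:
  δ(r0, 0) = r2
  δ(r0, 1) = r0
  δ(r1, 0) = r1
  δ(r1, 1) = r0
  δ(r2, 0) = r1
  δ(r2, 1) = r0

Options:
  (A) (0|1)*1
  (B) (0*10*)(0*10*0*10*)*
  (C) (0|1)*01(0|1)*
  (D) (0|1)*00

Check each option against the DFA on short strings; one disagreement eliminates an option:
  (A) (0|1)*1: on '1' the DFA goes r0 → r0 and rejects (r0 ∉ Accept), but the regex matches it → eliminate
  (B) (0*10*)(0*10*0*10*)*: on '1' the DFA goes r0 → r0 and rejects (r0 ∉ Accept), but the regex matches it → eliminate
  (C) (0|1)*01(0|1)*: on '00' the DFA goes r0 → r2 → r1 and accepts (r1 ∈ Accept), but the regex does not match it → eliminate
  (D) (0|1)*00: agrees with the DFA on every string of length ≤ 6
Only (D) is consistent with the DFA.
(D) (0|1)*00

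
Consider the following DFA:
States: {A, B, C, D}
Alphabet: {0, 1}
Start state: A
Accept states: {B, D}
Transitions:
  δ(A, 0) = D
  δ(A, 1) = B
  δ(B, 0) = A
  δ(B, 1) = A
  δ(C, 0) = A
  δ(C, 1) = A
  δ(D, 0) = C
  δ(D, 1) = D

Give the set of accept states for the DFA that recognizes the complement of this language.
Complement accept states = All states \ Original accept states
= {A, B, C, D} \ {B, D}
{A, C}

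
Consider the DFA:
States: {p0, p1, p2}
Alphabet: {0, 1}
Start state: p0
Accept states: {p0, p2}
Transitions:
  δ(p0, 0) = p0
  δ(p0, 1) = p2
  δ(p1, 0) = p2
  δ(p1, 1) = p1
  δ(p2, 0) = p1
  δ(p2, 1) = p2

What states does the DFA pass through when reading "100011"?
read '1': p0 → p2
  read '0': p2 → p1
  read '0': p1 → p2
  read '0': p2 → p1
  read '1': p1 → p1
  read '1': p1 → p1
p0 -> p2 -> p1 -> p2 -> p1 -> p1 -> p1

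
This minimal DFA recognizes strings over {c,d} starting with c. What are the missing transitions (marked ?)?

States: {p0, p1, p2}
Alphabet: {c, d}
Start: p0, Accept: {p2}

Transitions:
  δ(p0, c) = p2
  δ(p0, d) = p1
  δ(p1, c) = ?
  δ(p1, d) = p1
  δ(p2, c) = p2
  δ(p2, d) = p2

From the language and accept set, identify what each state tracks — p0: no input read; p1: started with d (dead); p2: started with c.
Each missing δ(q, a) is the state matching the new tracked value after reading a.
δ(p1, c) = p1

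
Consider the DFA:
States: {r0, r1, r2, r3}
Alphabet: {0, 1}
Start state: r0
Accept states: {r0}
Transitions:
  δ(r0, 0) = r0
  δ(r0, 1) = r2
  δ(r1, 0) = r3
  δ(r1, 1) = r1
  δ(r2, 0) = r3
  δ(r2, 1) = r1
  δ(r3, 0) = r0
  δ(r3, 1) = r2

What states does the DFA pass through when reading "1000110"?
read '1': r0 → r2
  read '0': r2 → r3
  read '0': r3 → r0
  read '0': r0 → r0
  read '1': r0 → r2
  read '1': r2 → r1
  read '0': r1 → r3
r0 -> r2 -> r3 -> r0 -> r0 -> r2 -> r1 -> r3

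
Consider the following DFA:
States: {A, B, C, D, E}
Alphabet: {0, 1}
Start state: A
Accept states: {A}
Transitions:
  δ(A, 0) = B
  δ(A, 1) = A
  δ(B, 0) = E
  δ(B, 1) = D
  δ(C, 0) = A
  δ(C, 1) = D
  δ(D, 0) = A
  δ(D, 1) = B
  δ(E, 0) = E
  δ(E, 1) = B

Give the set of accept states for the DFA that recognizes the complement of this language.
Complement accept states = All states \ Original accept states
= {A, B, C, D, E} \ {A}
{B, C, D, E}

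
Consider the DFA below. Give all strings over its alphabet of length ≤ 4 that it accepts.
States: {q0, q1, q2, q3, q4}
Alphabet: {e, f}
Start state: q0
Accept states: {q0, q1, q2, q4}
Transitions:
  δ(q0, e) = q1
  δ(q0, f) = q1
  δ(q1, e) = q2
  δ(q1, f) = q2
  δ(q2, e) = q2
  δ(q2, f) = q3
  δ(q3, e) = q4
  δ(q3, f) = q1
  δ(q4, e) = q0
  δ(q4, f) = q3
ε, e, f, ee, ef, fe, ff, eee, efe, fee, ffe, eeee, eefe, eeff, efee, effe, efff, feee, fefe, feff, ffee, fffe, ffff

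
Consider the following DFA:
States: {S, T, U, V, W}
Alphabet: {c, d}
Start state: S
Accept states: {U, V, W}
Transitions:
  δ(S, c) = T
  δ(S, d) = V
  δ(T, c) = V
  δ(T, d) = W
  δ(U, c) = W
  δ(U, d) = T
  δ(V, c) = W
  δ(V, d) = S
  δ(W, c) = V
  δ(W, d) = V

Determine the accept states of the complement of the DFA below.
Complement accept states = All states \ Original accept states
= {S, T, U, V, W} \ {U, V, W}
{S, T}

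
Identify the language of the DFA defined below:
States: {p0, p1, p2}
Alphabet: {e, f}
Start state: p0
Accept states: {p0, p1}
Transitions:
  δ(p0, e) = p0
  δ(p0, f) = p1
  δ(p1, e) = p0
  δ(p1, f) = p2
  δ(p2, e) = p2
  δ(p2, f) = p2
Testing a few strings:
  'f' → accept
  'eee' → accept
  'e' → accept
  'fefe' → accept
State roles: p0=last symbol not f (ok); p1=last symbol f (ok); p2=saw ff (dead)
All strings over {e,f} with no two consecutive f's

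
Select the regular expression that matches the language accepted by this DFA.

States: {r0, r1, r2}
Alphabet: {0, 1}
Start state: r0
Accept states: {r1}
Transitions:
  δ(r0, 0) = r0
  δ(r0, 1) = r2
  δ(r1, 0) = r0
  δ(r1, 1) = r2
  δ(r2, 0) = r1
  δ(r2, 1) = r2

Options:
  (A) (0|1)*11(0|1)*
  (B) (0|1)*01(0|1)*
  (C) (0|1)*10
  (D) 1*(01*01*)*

Check each option against the DFA on short strings; one disagreement eliminates an option:
  (A) (0|1)*11(0|1)*: on '10' the DFA goes r0 → r2 → r1 and accepts (r1 ∈ Accept), but the regex does not match it → eliminate
  (B) (0|1)*01(0|1)*: on '01' the DFA goes r0 → r0 → r2 and rejects (r2 ∉ Accept), but the regex matches it → eliminate
  (C) (0|1)*10: agrees with the DFA on every string of length ≤ 6
  (D) 1*(01*01*)*: on ε the DFA stays in r0 and rejects (r0 ∉ Accept), but the regex matches it → eliminate
Only (C) is consistent with the DFA.
(C) (0|1)*10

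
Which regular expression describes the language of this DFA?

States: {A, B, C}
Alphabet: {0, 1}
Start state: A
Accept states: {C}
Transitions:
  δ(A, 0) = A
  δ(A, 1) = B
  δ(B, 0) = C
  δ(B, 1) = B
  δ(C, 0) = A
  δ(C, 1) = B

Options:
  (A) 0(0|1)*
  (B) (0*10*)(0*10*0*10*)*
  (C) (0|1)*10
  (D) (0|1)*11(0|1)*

Check each option against the DFA on short strings; one disagreement eliminates an option:
  (A) 0(0|1)*: on '0' the DFA goes A → A and rejects (A ∉ Accept), but the regex matches it → eliminate
  (B) (0*10*)(0*10*0*10*)*: on '1' the DFA goes A → B and rejects (B ∉ Accept), but the regex matches it → eliminate
  (C) (0|1)*10: agrees with the DFA on every string of length ≤ 6
  (D) (0|1)*11(0|1)*: on '10' the DFA goes A → B → C and accepts (C ∈ Accept), but the regex does not match it → eliminate
Only (C) is consistent with the DFA.
(C) (0|1)*10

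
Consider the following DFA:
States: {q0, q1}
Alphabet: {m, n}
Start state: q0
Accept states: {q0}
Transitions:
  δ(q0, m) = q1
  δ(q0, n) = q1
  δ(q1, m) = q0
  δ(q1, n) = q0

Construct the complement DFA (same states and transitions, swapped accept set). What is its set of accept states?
Complement accept states = All states \ Original accept states
= {q0, q1} \ {q0}
{q1}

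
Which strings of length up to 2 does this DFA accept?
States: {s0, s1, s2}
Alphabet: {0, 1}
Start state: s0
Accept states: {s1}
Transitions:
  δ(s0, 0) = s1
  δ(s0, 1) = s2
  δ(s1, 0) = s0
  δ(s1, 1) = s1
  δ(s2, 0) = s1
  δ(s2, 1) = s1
0, 01, 10, 11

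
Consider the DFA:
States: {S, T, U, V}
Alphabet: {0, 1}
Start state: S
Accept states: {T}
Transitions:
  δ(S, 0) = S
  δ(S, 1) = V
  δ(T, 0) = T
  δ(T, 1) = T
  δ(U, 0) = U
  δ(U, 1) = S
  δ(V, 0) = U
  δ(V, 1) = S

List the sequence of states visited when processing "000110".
read '0': S → S
  read '0': S → S
  read '0': S → S
  read '1': S → V
  read '1': V → S
  read '0': S → S
S -> S -> S -> S -> V -> S -> S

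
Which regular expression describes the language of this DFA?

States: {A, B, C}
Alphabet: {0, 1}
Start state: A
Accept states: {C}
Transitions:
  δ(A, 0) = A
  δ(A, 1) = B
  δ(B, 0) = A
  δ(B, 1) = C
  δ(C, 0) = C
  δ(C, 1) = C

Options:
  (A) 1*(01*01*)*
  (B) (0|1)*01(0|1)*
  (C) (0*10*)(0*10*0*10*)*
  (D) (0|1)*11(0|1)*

Check each option against the DFA on short strings; one disagreement eliminates an option:
  (A) 1*(01*01*)*: on ε the DFA stays in A and rejects (A ∉ Accept), but the regex matches it → eliminate
  (B) (0|1)*01(0|1)*: on '01' the DFA goes A → A → B and rejects (B ∉ Accept), but the regex matches it → eliminate
  (C) (0*10*)(0*10*0*10*)*: on '1' the DFA goes A → B and rejects (B ∉ Accept), but the regex matches it → eliminate
  (D) (0|1)*11(0|1)*: agrees with the DFA on every string of length ≤ 6
Only (D) is consistent with the DFA.
(D) (0|1)*11(0|1)*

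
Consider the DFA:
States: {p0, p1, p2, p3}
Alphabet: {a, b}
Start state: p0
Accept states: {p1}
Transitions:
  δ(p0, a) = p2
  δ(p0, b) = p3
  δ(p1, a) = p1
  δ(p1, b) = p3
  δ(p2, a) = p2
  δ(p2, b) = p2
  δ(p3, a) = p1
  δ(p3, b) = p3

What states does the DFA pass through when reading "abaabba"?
read 'a': p0 → p2
  read 'b': p2 → p2
  read 'a': p2 → p2
  read 'a': p2 → p2
  read 'b': p2 → p2
  read 'b': p2 → p2
  read 'a': p2 → p2
p0 -> p2 -> p2 -> p2 -> p2 -> p2 -> p2 -> p2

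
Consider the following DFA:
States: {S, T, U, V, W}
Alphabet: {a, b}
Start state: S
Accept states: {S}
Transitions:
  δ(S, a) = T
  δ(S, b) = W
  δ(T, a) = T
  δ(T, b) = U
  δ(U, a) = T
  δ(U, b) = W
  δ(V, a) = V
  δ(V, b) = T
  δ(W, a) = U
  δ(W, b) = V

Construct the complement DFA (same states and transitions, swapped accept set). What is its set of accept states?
Complement accept states = All states \ Original accept states
= {S, T, U, V, W} \ {S}
{T, U, V, W}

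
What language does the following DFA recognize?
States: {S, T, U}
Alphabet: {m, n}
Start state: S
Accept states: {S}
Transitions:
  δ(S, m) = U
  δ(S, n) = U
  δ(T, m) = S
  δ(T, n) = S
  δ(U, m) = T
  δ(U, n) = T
Testing a few strings:
  'mn' → reject
  'nnn' → accept
  'n' → reject
  'nn' → reject
State roles: S=length ≡ 0 (mod 3); T=length ≡ 2 (mod 3); U=length ≡ 1 (mod 3)
All strings over {m,n} whose length is a multiple of 3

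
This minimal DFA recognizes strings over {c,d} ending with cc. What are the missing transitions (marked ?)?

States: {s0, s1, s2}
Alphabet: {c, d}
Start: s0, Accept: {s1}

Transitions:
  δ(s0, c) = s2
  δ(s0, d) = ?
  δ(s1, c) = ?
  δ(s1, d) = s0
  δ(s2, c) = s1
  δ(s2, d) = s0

From the language and accept set, identify what each state tracks — s0: last symbol not c; s1: two trailing c's; s2: one trailing c.
Each missing δ(q, a) is the state matching the new tracked value after reading a.
δ(s0, d) = s0; δ(s1, c) = s1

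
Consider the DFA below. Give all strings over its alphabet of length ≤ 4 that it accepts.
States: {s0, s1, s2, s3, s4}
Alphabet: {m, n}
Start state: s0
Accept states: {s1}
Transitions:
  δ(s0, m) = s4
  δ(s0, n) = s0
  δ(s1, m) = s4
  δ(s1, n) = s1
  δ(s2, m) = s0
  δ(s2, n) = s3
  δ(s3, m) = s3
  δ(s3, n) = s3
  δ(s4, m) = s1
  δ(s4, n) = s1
mm, mn, mmn, mnn, nmm, nmn, mmmm, mmmn, mmnn, mnmm, mnmn, mnnn, nmmn, nmnn, nnmm, nnmn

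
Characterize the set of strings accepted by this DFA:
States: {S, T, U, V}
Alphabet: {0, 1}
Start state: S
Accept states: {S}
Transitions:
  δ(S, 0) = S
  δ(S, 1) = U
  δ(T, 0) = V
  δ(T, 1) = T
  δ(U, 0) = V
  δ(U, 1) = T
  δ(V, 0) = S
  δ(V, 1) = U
Testing a few strings:
  '0000' → accept
  '01' → reject
  '10' → reject
  '0110' → reject
State roles: S=value ≡ 0 (mod 4); T=value ≡ 3 (mod 4); U=value ≡ 1 (mod 4); V=value ≡ 2 (mod 4)
All binary strings representing a multiple of 4 (read in base 2; leading zeros allowed and ε counts as 0)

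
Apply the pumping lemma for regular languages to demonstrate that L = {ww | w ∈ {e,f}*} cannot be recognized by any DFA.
Assume L is regular with pumping length p. Idea: pumping the leading e-block breaks the equality of the two halves.
Choose s = e^p f e^p f ∈ L (with w = e^p f). |s| = 2p+2 ≥ p. By the pumping lemma, s = xyz with |xy| ≤ p, |y| > 0, so y = e^k with k ≥ 1, in the first e-block. Then xy²z = e^(p+k) f e^p f, of length 2p+2+k. If k is odd this length is odd, so it cannot be of the form ww. If k is even, each half has length p+1+k/2 ≤ p+k, so the first half lies entirely inside the leading e-block and contains no f, while the second half ends in f; the halves differ. Either way xy²z ∉ L.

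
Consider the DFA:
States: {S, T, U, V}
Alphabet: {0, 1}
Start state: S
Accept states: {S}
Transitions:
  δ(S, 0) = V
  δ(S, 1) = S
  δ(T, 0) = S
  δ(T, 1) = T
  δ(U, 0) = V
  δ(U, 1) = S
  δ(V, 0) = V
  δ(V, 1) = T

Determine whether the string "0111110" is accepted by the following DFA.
Processing string "0111110":
  S --0--> V
  V --1--> T
  T --1--> T
  T --1--> T
  T --1--> T
  T --1--> T
  T --0--> S
Final state: S
Accept states: {S}
Yes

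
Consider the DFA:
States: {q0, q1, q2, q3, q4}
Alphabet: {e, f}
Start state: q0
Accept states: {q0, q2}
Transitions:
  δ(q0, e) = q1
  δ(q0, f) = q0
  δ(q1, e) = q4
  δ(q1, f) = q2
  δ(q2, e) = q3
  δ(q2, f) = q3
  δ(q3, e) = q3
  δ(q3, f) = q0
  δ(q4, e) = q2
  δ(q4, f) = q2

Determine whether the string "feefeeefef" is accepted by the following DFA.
Processing string "feefeeefef":
  q0 --f--> q0
  q0 --e--> q1
  q1 --e--> q4
  q4 --f--> q2
  q2 --e--> q3
  q3 --e--> q3
  q3 --e--> q3
  q3 --f--> q0
  q0 --e--> q1
  q1 --f--> q2
Final state: q2
Accept states: {q0, q2}
Yes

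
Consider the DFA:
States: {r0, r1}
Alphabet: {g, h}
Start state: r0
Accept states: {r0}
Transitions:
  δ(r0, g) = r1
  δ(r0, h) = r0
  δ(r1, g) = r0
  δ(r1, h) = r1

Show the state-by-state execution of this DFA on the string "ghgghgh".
read 'g': r0 → r1
  read 'h': r1 → r1
  read 'g': r1 → r0
  read 'g': r0 → r1
  read 'h': r1 → r1
  read 'g': r1 → r0
  read 'h': r0 → r0
r0 -> r1 -> r1 -> r0 -> r1 -> r1 -> r0 -> r0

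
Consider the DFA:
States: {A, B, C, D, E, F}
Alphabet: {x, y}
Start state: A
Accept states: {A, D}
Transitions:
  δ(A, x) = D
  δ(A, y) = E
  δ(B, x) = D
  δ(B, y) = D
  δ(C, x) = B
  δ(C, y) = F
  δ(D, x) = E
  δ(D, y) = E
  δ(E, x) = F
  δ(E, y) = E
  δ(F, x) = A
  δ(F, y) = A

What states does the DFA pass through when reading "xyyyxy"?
read 'x': A → D
  read 'y': D → E
  read 'y': E → E
  read 'y': E → E
  read 'x': E → F
  read 'y': F → A
A -> D -> E -> E -> E -> F -> A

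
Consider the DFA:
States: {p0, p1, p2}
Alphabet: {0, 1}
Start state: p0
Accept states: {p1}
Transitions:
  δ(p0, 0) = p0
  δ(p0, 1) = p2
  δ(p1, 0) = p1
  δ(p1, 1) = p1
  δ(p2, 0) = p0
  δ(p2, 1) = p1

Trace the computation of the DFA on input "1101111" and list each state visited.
read '1': p0 → p2
  read '1': p2 → p1
  read '0': p1 → p1
  read '1': p1 → p1
  read '1': p1 → p1
  read '1': p1 → p1
  read '1': p1 → p1
p0 -> p2 -> p1 -> p1 -> p1 -> p1 -> p1 -> p1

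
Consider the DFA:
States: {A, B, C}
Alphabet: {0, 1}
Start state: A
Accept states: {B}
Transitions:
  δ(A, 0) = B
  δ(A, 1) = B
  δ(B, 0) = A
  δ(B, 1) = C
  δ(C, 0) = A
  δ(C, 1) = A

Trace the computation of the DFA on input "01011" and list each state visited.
read '0': A → B
  read '1': B → C
  read '0': C → A
  read '1': A → B
  read '1': B → C
A -> B -> C -> A -> B -> C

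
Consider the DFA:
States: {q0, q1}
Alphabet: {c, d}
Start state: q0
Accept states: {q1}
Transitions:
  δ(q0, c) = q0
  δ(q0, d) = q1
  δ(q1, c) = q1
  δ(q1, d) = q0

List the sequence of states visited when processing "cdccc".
read 'c': q0 → q0
  read 'd': q0 → q1
  read 'c': q1 → q1
  read 'c': q1 → q1
  read 'c': q1 → q1
q0 -> q0 -> q1 -> q1 -> q1 -> q1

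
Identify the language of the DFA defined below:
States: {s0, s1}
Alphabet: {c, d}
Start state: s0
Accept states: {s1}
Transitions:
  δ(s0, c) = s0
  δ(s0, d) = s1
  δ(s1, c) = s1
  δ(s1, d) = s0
Testing a few strings:
  'ccd' → accept
  'cdc' → accept
  'cc' → reject
  'd' → accept
State roles: s0=even number of d's so far; s1=odd number of d's so far
All strings over {c,d} with an odd number of d's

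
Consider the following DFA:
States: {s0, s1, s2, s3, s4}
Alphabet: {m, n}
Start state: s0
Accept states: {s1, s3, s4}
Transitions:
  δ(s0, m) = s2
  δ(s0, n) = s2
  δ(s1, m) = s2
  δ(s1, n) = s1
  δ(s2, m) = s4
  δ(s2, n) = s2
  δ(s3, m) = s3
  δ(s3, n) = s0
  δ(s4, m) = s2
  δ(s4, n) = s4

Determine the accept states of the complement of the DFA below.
Complement accept states = All states \ Original accept states
= {s0, s1, s2, s3, s4} \ {s1, s3, s4}
{s0, s2}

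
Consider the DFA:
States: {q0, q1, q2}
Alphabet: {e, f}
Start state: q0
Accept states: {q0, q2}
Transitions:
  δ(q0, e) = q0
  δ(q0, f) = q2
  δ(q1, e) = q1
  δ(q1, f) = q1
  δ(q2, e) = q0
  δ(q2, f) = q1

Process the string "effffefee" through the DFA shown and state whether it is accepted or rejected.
Processing string "effffefee":
  q0 --e--> q0
  q0 --f--> q2
  q2 --f--> q1
  q1 --f--> q1
  q1 --f--> q1
  q1 --e--> q1
  q1 --f--> q1
  q1 --e--> q1
  q1 --e--> q1
Final state: q1
Accept states: {q0, q2}
No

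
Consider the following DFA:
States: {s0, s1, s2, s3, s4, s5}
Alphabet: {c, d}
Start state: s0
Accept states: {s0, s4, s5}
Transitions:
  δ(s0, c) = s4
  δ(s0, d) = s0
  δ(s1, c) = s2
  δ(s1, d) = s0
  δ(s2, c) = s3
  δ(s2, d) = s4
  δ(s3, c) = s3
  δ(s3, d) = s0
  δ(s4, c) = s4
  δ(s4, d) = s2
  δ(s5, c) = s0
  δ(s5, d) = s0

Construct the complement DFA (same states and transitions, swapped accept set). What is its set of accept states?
Complement accept states = All states \ Original accept states
= {s0, s1, s2, s3, s4, s5} \ {s0, s4, s5}
{s1, s2, s3}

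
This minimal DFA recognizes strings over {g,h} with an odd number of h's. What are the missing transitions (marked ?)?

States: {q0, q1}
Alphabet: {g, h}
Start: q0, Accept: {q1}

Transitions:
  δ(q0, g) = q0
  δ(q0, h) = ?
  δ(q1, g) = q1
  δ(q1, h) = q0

From the language and accept set, identify what each state tracks — q0: even number of h's so far; q1: odd number of h's so far.
Each missing δ(q, a) is the state matching the new tracked value after reading a.
δ(q0, h) = q1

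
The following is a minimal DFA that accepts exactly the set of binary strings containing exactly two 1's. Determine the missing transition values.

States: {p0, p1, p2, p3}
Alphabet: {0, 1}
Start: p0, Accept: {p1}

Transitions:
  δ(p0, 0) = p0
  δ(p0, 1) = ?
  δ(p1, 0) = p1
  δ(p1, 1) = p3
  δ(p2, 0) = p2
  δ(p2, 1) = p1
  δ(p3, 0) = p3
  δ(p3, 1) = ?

From the language and accept set, identify what each state tracks — p0: zero 1's; p1: two 1's; p2: one 1; p3: ≥ three 1's (dead).
Each missing δ(q, a) is the state matching the new tracked value after reading a.
δ(p0, 1) = p2; δ(p3, 1) = p3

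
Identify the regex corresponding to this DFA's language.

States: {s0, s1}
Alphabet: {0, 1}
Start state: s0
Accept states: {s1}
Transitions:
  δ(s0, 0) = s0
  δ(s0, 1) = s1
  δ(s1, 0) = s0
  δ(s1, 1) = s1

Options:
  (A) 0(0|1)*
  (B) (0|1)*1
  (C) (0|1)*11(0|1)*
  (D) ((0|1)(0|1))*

Check each option against the DFA on short strings; one disagreement eliminates an option:
  (A) 0(0|1)*: on '0' the DFA goes s0 → s0 and rejects (s0 ∉ Accept), but the regex matches it → eliminate
  (B) (0|1)*1: agrees with the DFA on every string of length ≤ 6
  (C) (0|1)*11(0|1)*: on '1' the DFA goes s0 → s1 and accepts (s1 ∈ Accept), but the regex does not match it → eliminate
  (D) ((0|1)(0|1))*: on ε the DFA stays in s0 and rejects (s0 ∉ Accept), but the regex matches it → eliminate
Only (B) is consistent with the DFA.
(B) (0|1)*1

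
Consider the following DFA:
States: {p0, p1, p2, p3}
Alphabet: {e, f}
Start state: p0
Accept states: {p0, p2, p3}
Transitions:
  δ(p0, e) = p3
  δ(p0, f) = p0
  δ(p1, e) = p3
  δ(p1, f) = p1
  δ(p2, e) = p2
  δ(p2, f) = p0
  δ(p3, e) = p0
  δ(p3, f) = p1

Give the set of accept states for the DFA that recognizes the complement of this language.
Complement accept states = All states \ Original accept states
= {p0, p1, p2, p3} \ {p0, p2, p3}
{p1}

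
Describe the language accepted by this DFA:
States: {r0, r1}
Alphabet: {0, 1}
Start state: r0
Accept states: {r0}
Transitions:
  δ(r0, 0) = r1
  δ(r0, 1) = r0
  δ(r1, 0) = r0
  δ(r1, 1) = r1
Testing a few strings:
  '011' → reject
  '11' → accept
  '1' → accept
  '00' → accept
State roles: r0=even number of 0's so far; r1=odd number of 0's so far
All binary strings with an even number of 0's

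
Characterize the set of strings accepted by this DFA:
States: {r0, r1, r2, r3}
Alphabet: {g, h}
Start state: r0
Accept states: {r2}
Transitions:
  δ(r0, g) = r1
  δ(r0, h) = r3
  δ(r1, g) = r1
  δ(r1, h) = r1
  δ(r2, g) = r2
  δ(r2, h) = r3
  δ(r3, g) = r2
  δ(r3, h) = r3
Testing a few strings:
  'h' → reject
  'g' → reject
  'hhgg' → accept
  'gghg' → reject
State roles: r0=no input read; r1=started with g (dead); r2=started with h, last symbol g; r3=started with h, last symbol h
All strings over {g,h} that start with h and end with g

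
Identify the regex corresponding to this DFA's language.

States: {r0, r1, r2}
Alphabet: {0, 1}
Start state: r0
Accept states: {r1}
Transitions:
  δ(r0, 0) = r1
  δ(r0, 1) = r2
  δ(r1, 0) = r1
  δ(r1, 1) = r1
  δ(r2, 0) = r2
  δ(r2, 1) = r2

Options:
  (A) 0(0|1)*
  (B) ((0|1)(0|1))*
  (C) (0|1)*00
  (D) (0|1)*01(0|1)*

Check each option against the DFA on short strings; one disagreement eliminates an option:
  (A) 0(0|1)*: agrees with the DFA on every string of length ≤ 6
  (B) ((0|1)(0|1))*: on ε the DFA stays in r0 and rejects (r0 ∉ Accept), but the regex matches it → eliminate
  (C) (0|1)*00: on '0' the DFA goes r0 → r1 and accepts (r1 ∈ Accept), but the regex does not match it → eliminate
  (D) (0|1)*01(0|1)*: on '0' the DFA goes r0 → r1 and accepts (r1 ∈ Accept), but the regex does not match it → eliminate
Only (A) is consistent with the DFA.
(A) 0(0|1)*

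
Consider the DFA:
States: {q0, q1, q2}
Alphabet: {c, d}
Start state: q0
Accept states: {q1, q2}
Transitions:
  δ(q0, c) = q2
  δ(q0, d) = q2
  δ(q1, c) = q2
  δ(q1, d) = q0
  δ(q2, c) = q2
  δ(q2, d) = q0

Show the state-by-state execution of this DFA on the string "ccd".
read 'c': q0 → q2
  read 'c': q2 → q2
  read 'd': q2 → q0
q0 -> q2 -> q2 -> q0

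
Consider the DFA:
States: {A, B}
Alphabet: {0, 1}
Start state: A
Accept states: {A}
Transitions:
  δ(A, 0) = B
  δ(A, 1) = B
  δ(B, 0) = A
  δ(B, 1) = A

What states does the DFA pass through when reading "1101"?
read '1': A → B
  read '1': B → A
  read '0': A → B
  read '1': B → A
A -> B -> A -> B -> A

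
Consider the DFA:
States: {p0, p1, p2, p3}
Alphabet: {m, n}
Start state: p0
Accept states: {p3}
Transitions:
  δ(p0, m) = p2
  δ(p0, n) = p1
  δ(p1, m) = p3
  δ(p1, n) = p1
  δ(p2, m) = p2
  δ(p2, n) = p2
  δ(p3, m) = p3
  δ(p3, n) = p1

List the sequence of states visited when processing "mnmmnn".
read 'm': p0 → p2
  read 'n': p2 → p2
  read 'm': p2 → p2
  read 'm': p2 → p2
  read 'n': p2 → p2
  read 'n': p2 → p2
p0 -> p2 -> p2 -> p2 -> p2 -> p2 -> p2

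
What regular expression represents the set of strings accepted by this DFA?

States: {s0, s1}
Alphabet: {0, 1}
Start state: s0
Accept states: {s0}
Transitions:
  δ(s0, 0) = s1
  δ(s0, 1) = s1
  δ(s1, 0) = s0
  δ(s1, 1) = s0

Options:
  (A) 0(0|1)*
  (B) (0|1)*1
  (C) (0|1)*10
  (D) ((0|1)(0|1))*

Check each option against the DFA on short strings; one disagreement eliminates an option:
  (A) 0(0|1)*: on ε the DFA stays in s0 and accepts (s0 ∈ Accept), but the regex does not match it → eliminate
  (B) (0|1)*1: on ε the DFA stays in s0 and accepts (s0 ∈ Accept), but the regex does not match it → eliminate
  (C) (0|1)*10: on ε the DFA stays in s0 and accepts (s0 ∈ Accept), but the regex does not match it → eliminate
  (D) ((0|1)(0|1))*: agrees with the DFA on every string of length ≤ 6
Only (D) is consistent with the DFA.
(D) ((0|1)(0|1))*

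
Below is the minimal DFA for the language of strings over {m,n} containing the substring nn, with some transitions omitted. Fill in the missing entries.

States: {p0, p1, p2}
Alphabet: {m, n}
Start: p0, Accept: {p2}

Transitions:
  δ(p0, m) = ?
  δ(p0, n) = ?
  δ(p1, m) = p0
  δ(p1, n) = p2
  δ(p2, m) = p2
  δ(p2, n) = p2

From the language and accept set, identify what each state tracks — p0: no progress toward nn; p1: one trailing n; p2: substring nn seen.
Each missing δ(q, a) is the state matching the new tracked value after reading a.
δ(p0, m) = p0; δ(p0, n) = p1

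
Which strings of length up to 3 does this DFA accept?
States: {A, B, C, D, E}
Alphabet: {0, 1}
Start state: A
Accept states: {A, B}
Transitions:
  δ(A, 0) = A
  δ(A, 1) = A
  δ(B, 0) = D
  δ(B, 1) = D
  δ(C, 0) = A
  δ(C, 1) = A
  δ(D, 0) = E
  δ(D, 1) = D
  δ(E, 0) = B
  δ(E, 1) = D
ε, 0, 1, 00, 01, 10, 11, 000, 001, 010, 011, 100, 101, 110, 111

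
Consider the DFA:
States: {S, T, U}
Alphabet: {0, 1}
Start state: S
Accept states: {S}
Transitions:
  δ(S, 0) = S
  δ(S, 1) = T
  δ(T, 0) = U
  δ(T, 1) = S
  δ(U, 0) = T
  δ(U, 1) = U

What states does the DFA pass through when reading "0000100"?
read '0': S → S
  read '0': S → S
  read '0': S → S
  read '0': S → S
  read '1': S → T
  read '0': T → U
  read '0': U → T
S -> S -> S -> S -> S -> T -> U -> T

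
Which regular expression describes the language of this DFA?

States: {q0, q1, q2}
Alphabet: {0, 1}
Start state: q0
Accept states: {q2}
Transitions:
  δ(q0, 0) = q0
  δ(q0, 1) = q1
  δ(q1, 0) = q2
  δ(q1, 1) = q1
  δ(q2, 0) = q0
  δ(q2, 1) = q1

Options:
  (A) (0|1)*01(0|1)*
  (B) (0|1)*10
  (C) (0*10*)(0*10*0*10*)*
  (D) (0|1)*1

Check each option against the DFA on short strings; one disagreement eliminates an option:
  (A) (0|1)*01(0|1)*: on '01' the DFA goes q0 → q0 → q1 and rejects (q1 ∉ Accept), but the regex matches it → eliminate
  (B) (0|1)*10: agrees with the DFA on every string of length ≤ 6
  (C) (0*10*)(0*10*0*10*)*: on '1' the DFA goes q0 → q1 and rejects (q1 ∉ Accept), but the regex matches it → eliminate
  (D) (0|1)*1: on '1' the DFA goes q0 → q1 and rejects (q1 ∉ Accept), but the regex matches it → eliminate
Only (B) is consistent with the DFA.
(B) (0|1)*10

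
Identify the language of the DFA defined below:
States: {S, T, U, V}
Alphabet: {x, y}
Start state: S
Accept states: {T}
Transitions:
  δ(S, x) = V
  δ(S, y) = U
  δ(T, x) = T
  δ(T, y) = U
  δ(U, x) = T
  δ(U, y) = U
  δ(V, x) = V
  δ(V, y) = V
Testing a few strings:
  'xxxy' → reject
  'yy' → reject
  'x' → reject
  'y' → reject
State roles: S=no input read; T=started with y, last symbol x; U=started with y, last symbol y; V=started with x (dead)
All strings over {x,y} that start with y and end with x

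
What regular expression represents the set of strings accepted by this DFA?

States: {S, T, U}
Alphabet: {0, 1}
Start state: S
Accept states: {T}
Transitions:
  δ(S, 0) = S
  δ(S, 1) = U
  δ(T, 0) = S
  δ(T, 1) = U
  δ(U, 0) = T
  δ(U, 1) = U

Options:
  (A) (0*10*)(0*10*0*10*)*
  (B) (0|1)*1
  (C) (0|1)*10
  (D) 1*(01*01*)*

Check each option against the DFA on short strings; one disagreement eliminates an option:
  (A) (0*10*)(0*10*0*10*)*: on '1' the DFA goes S → U and rejects (U ∉ Accept), but the regex matches it → eliminate
  (B) (0|1)*1: on '1' the DFA goes S → U and rejects (U ∉ Accept), but the regex matches it → eliminate
  (C) (0|1)*10: agrees with the DFA on every string of length ≤ 6
  (D) 1*(01*01*)*: on ε the DFA stays in S and rejects (S ∉ Accept), but the regex matches it → eliminate
Only (C) is consistent with the DFA.
(C) (0|1)*10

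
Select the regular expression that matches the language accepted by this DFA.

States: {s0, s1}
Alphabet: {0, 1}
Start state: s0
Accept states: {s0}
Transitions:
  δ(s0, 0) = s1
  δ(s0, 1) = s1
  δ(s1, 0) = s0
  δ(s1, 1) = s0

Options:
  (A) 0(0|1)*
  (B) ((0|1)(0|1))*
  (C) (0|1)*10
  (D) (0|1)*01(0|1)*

Check each option against the DFA on short strings; one disagreement eliminates an option:
  (A) 0(0|1)*: on ε the DFA stays in s0 and accepts (s0 ∈ Accept), but the regex does not match it → eliminate
  (B) ((0|1)(0|1))*: agrees with the DFA on every string of length ≤ 6
  (C) (0|1)*10: on ε the DFA stays in s0 and accepts (s0 ∈ Accept), but the regex does not match it → eliminate
  (D) (0|1)*01(0|1)*: on ε the DFA stays in s0 and accepts (s0 ∈ Accept), but the regex does not match it → eliminate
Only (B) is consistent with the DFA.
(B) ((0|1)(0|1))*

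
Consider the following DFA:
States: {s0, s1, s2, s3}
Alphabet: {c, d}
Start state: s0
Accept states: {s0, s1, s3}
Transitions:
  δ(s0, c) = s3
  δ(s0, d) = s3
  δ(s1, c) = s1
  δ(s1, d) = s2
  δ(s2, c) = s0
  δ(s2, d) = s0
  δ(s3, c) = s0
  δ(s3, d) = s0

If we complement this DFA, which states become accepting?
Complement accept states = All states \ Original accept states
= {s0, s1, s2, s3} \ {s0, s1, s3}
{s2}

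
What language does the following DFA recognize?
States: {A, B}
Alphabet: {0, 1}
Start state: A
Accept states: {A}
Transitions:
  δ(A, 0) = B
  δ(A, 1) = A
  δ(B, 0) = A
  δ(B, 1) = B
Testing a few strings:
  '0' → reject
  '01' → reject
  '000' → reject
  '1' → accept
State roles: A=even number of 0's so far; B=odd number of 0's so far
All binary strings with an even number of 0's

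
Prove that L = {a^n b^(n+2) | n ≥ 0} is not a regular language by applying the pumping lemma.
Assume L is regular with pumping length p. Idea: pumping the a-block breaks the fixed offset of 2.
Choose s = a^p b^(p+2) ∈ L. By the pumping lemma, s = xyz with |xy| ≤ p, |y| > 0, so y = a^k with k ≥ 1. Then xy²z = a^(p+k) b^(p+2). For this to be in L we would need p+2 = (p+k)+2, i.e. k = 0, contradicting k ≥ 1. So xy²z ∉ L.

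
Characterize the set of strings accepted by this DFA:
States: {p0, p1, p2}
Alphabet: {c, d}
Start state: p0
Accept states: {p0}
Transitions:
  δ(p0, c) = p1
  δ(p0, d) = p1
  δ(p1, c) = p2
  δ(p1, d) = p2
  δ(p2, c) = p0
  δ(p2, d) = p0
Testing a few strings:
  'dcdc' → reject
  'dddd' → reject
  'dc' → reject
  'c' → reject
State roles: p0=length ≡ 0 (mod 3); p1=length ≡ 1 (mod 3); p2=length ≡ 2 (mod 3)
All strings over {c,d} whose length is a multiple of 3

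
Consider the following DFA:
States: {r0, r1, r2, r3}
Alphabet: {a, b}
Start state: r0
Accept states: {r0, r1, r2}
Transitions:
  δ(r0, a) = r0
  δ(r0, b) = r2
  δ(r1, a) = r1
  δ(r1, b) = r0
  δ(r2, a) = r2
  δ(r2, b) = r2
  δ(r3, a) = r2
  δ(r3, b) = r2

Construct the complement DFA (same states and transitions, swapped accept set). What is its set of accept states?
Complement accept states = All states \ Original accept states
= {r0, r1, r2, r3} \ {r0, r1, r2}
{r3}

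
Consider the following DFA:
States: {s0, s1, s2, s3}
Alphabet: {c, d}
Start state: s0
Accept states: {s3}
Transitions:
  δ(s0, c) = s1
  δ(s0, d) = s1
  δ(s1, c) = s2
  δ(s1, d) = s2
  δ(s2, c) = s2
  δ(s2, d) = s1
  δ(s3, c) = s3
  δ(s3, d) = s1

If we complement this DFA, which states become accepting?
Complement accept states = All states \ Original accept states
= {s0, s1, s2, s3} \ {s3}
{s0, s1, s2}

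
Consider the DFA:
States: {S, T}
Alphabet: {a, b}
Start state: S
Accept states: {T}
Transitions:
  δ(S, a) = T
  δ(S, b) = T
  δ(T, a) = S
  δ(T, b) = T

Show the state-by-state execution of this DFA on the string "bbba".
read 'b': S → T
  read 'b': T → T
  read 'b': T → T
  read 'a': T → S
S -> T -> T -> T -> S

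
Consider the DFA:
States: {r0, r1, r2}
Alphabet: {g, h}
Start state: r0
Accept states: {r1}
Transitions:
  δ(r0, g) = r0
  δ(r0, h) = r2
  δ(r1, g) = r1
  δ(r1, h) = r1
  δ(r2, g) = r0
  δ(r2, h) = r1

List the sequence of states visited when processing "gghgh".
read 'g': r0 → r0
  read 'g': r0 → r0
  read 'h': r0 → r2
  read 'g': r2 → r0
  read 'h': r0 → r2
r0 -> r0 -> r0 -> r2 -> r0 -> r2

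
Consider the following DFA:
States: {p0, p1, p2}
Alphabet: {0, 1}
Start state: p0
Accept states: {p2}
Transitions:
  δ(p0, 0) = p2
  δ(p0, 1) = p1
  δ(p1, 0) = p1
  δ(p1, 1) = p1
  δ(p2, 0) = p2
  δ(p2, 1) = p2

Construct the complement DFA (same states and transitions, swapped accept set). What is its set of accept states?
Complement accept states = All states \ Original accept states
= {p0, p1, p2} \ {p2}
{p0, p1}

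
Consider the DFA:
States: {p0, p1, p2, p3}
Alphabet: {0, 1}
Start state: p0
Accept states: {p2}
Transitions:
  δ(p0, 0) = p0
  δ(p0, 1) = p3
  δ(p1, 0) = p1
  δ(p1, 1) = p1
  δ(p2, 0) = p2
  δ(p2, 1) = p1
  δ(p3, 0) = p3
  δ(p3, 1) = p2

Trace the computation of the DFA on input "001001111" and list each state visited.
read '0': p0 → p0
  read '0': p0 → p0
  read '1': p0 → p3
  read '0': p3 → p3
  read '0': p3 → p3
  read '1': p3 → p2
  read '1': p2 → p1
  read '1': p1 → p1
  read '1': p1 → p1
p0 -> p0 -> p0 -> p3 -> p3 -> p3 -> p2 -> p1 -> p1 -> p1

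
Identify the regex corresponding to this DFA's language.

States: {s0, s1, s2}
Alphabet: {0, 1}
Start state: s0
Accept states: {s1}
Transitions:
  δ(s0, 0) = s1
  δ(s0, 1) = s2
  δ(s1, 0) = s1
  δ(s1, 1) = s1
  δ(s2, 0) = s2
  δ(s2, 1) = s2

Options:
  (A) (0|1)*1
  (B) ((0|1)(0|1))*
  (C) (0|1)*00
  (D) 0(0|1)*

Check each option against the DFA on short strings; one disagreement eliminates an option:
  (A) (0|1)*1: on '0' the DFA goes s0 → s1 and accepts (s1 ∈ Accept), but the regex does not match it → eliminate
  (B) ((0|1)(0|1))*: on ε the DFA stays in s0 and rejects (s0 ∉ Accept), but the regex matches it → eliminate
  (C) (0|1)*00: on '0' the DFA goes s0 → s1 and accepts (s1 ∈ Accept), but the regex does not match it → eliminate
  (D) 0(0|1)*: agrees with the DFA on every string of length ≤ 6
Only (D) is consistent with the DFA.
(D) 0(0|1)*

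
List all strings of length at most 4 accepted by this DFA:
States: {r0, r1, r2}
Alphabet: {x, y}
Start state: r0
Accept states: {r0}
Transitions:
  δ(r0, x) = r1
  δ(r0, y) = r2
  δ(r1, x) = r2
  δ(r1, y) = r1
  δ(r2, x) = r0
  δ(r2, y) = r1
ε, yx, xxx, xyxx, yxyx, yyxx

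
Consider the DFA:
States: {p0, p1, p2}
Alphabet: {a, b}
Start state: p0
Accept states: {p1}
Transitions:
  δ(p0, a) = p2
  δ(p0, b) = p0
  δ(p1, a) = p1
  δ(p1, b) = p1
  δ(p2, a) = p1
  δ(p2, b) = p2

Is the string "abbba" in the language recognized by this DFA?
Processing string "abbba":
  p0 --a--> p2
  p2 --b--> p2
  p2 --b--> p2
  p2 --b--> p2
  p2 --a--> p1
Final state: p1
Accept states: {p1}
Yes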